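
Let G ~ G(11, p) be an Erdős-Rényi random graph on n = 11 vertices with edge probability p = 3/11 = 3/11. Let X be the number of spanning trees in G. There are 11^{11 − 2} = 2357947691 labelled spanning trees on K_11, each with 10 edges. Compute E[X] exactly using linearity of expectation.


K_11 has 11^{11 − 2} = 2357947691 labelled spanning trees.
For each such spanning tree H, let X_H = 1 if all 10 edges of H are present in G. Then P[X_H = 1] = p^{10} = (3/11)^{10} = 59049/25937424601.
By linearity: E[X] = Σ_H E[X_H] = 2357947691 · p^{10} = 2357947691 · 59049/25937424601 = 59049/11.
Numerically: E[X] ≈ 5368.

E[X] = 2357947691 · (3/11)^{10} = 59049/11 ≈ 5368.


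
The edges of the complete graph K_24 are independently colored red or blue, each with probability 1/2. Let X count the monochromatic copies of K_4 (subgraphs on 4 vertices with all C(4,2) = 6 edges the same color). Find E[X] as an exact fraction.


Let X = Σ_S X_S over the C(24, 4) = 10626 subsets S of size 4, where X_S = 1 if the K_4 on S is monochromatic.
For a fixed S, the K_4 on S has C(4, 2) = 6 edges. P[all 6 edges red] = (1/2)^6, and likewise for blue, so P[monochromatic] = 2·(1/2)^6 = 2^{1 − 6} = 1/32.
By linearity: E[X] = C(24, 4) · 2^{1 − 6} = 10626 · 1/32 = 5313/16.
Numerically: E[X] ≈ 332.062500.

E[X] = C(24,4)·2^(1−C(4,2)) = 5313/16 ≈ 332.062500.


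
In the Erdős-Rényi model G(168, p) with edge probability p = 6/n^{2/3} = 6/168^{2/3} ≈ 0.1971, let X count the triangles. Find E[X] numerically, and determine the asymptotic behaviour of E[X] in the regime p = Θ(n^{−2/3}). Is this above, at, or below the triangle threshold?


Number of potential triangles: C(168, 3) = 776216.
Each occurs with probability p³ ≈ (0.1971)³ ≈ 7.653061e-03.
By linearity: E[X] = C(168, 3)·p³ ≈ 776216 · 7.653061e-03 ≈ 5940.4286.
Since α = 2/3 < 1, p = c/n^{2/3} ≫ 1/n is above the triangle threshold p ~ 1/n. Asymptotically E[X] ~ (c³/6)·n^{3(1−α)} = (6³/6)·n^{1} → ∞; triangles are abundant w.h.p.

E[X] ≈ 5940.4286; in regime p = Θ(1/n^{2/3}) E[X] diverges (above the triangle threshold p ~ 1/n).


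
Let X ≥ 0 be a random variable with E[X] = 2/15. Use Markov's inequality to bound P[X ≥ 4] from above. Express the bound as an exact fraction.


μ = E[X] = 2/15, a = 4.
Markov: P[X ≥ 4] ≤ μ/a = (2/15)/4 = 1/30.
Numerically: ≈ 0.033333.
(Since a = 4 > μ = 0.133333, the bound 1/30 is < 1 and informative.)

P[X ≥ 4] ≤ 1/30 ≈ 0.033333.


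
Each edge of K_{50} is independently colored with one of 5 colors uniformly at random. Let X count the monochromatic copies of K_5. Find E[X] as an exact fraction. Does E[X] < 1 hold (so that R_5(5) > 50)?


E[X] = C(50, 5) · 5^{1 − 10} = 2118760 · 5^{−9} = 2118760/1953125.
As a reduced fraction: E[X] = 423752/390625 ≈ 1.0848051.
Is E[X] < 1? NO.
Since E[X] ≥ 1, the first-moment bound is inconclusive at n = 50; it does NOT by itself certify R_5(5) > 50.

E[X] = 423752/390625 ≈ 1.0848051; E[X] ≥ 1; first-moment method inconclusive here.


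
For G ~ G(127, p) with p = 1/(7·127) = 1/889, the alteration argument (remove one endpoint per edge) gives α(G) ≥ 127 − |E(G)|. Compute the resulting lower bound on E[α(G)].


E[|E(G)|] = C(127, 2)·p = 8001 · (1/889) = 9.
E[α(G)] ≥ n − E[|E(G)|] = 127 − 9 = 118.
Numerically: ≈ 118.00000.
(This is only a lower bound; the true E[α(G)] may be larger.)

E[α(G)] ≥ 118 ≈ 118.00000.


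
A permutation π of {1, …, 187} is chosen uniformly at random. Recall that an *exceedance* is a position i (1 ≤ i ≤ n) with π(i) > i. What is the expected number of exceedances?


Write X = Σ_{i=1}^{187} X_i, where X_i = 1_{π(i) > i}.
For each fixed i, π(i) is uniform over {1, …, 187} (marginal of a uniform permutation), so P[π(i) > i] = (n − i)/n. Summing: Σ_{i=1}^{187} (n − i)/n = (0 + 1 + … + 186)/187 = 187(187 − 1)/(2·187) = (187 − 1)/2.
Hence E[X] = Σ_{i=1}^{187} (187 − i)/187 = 93 ≈ 93.00000.

E[X] = 93 = 93.00000.


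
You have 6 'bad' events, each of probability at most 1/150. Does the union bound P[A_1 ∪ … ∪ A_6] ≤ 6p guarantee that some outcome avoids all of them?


Union bound: P[∪_{i=1}^{6} A_i] ≤ Σ_i P[A_i] ≤ 6·p = 6·(1/150) = 1/25.
Numerically: 1/25 ≈ 0.040000.
Is 1/25 < 1? YES.
Since P[∪ A_i] ≤ 1/25 < 1, the complement has P[∩ A_i^c] ≥ 1 − 1/25 = 24/25 > 0, so some outcome avoids every A_i.

6·p = 1/25 ≈ 0.040000; existence CERTIFIED by the union bound.


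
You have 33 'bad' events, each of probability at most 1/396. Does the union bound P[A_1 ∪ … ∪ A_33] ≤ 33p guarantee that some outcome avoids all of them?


Union bound: P[∪_{i=1}^{33} A_i] ≤ Σ_i P[A_i] ≤ 33·p = 33·(1/396) = 1/12.
Numerically: 1/12 ≈ 0.0833333.
Is 1/12 < 1? YES.
Since P[∪ A_i] ≤ 1/12 < 1, the complement has P[∩ A_i^c] ≥ 1 − 1/12 = 11/12 > 0, so some outcome avoids every A_i.

33·p = 1/12 ≈ 0.0833333; existence CERTIFIED by the union bound.


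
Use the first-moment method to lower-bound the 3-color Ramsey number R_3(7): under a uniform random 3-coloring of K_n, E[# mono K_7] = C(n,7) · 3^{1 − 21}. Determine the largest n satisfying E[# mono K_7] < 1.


We need C(n, 7) · 3^{1 − 21} < 1, i.e. C(n, 7) < 3^{21 − 1} = 3486784401.
Check values of n near the boundary:
  n = 76: C(76, 7) = 2186189400; 2186189400 < 3486784401? YES
  n = 77: C(77, 7) = 2404808340; 2404808340 < 3486784401? YES
  n = 78: C(78, 7) = 2641902120; 2641902120 < 3486784401? YES
  n = 79: C(79, 7) = 2898753715; 2898753715 < 3486784401? YES
  n = 80: C(80, 7) = 3176716400; 3176716400 < 3486784401? YES
  n = 81: C(81, 7) = 3477216600; 3477216600 < 3486784401? YES
  n = 82: C(82, 7) = 3801756816; 3801756816 < 3486784401? NO
  n = 83: C(83, 7) = 4151918628; 4151918628 < 3486784401? NO
  n = 84: C(84, 7) = 4529365776; 4529365776 < 3486784401? NO
The largest n with C(n, 7) < 3486784401 is n = 81 (where E[X] = 42928600/43046721 ≈ 0.99726). Hence R_3(7) > 81, i.e. R_3(7) ≥ 82.

Largest n = 81; hence R_3(7) > 81.


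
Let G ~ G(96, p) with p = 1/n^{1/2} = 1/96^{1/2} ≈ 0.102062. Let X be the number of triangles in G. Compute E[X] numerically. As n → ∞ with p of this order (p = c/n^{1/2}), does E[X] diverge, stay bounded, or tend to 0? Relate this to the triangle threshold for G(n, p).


Number of potential triangles: C(96, 3) = 142880.
Each occurs with probability p³ ≈ (0.102062)³ ≈ 1.06314659e-03.
By linearity: E[X] = C(96, 3)·p³ ≈ 142880 · 1.06314659e-03 ≈ 151.902385.
Since α = 1/2 < 1, p = c/n^{1/2} ≫ 1/n is above the triangle threshold p ~ 1/n. Asymptotically E[X] ~ (c³/6)·n^{3(1−α)} = (1³/6)·n^{1.5} → ∞; triangles are abundant w.h.p.

E[X] ≈ 151.902385; in regime p = Θ(1/n^{1/2}) E[X] diverges (above the triangle threshold p ~ 1/n).


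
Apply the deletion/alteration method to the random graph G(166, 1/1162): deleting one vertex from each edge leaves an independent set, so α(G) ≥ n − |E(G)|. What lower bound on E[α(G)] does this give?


E[|E(G)|] = C(166, 2)·p = 13695 · (1/1162) = 165/14.
E[α(G)] ≥ n − E[|E(G)|] = 166 − 165/14 = 2159/14.
Numerically: ≈ 154.214.
(This is only a lower bound; the true E[α(G)] may be larger.)

E[α(G)] ≥ 2159/14 ≈ 154.214.


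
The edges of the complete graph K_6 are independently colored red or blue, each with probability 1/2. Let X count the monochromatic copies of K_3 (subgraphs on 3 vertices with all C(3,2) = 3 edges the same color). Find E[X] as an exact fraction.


Let X = Σ_S X_S over the C(6, 3) = 20 subsets S of size 3, where X_S = 1 if the K_3 on S is monochromatic.
For a fixed S, the K_3 on S has C(3, 2) = 3 edges. P[all 3 edges red] = (1/2)^3, and likewise for blue, so P[monochromatic] = 2·(1/2)^3 = 2^{1 − 3} = 1/4.
By linearity: E[X] = C(6, 3) · 2^{1 − 3} = 20 · 1/4 = 5.
Numerically: E[X] ≈ 5.0000.

E[X] = C(6,3)·2^(1−C(3,2)) = 5 ≈ 5.0000.


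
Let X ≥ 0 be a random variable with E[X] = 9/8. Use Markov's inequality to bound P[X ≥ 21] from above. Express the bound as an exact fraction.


μ = E[X] = 9/8, a = 21.
Markov: P[X ≥ 21] ≤ μ/a = (9/8)/21 = 3/56.
Numerically: ≈ 0.0536.
(Since a = 21 > μ = 1.1250, the bound 3/56 is < 1 and informative.)

P[X ≥ 21] ≤ 3/56 ≈ 0.0536.


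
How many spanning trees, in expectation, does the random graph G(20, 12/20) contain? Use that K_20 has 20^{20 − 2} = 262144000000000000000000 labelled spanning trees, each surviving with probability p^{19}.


K_20 has 20^{20 − 2} = 262144000000000000000000 labelled spanning trees.
For each such spanning tree H, let X_H = 1 if all 19 edges of H are present in G. Then P[X_H = 1] = p^{19} = (3/5)^{19} = 1162261467/19073486328125.
By linearity: E[X] = Σ_H E[X_H] = 262144000000000000000000 · p^{19} = 262144000000000000000000 · 1162261467/19073486328125 = 79869999842655731712/5.
Numerically: E[X] ≈ 1.6e+19.

E[X] = 262144000000000000000000 · (3/5)^{19} = 79869999842655731712/5 ≈ 1.6e+19.


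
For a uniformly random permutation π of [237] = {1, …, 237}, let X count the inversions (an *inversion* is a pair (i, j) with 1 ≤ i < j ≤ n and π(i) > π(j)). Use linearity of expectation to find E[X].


Write X = Σ X_I over the C(237, 2) = 27966 pairs i < j, with X_I the indicator of one inversion.
There are 27966 indicators.
For each fixed pair i < j, the values π(i) and π(j) are two distinct elements of {1, …, 237} in uniformly random order; by symmetry P[π(i) > π(j)] = 1/2.
By linearity: E[X] = 27966 · (1/2) = C(237, 2) · (1/2) = 27966/2 = 13983 ≈ 13983.000000.

E[X] = 13983 = 13983.000000.


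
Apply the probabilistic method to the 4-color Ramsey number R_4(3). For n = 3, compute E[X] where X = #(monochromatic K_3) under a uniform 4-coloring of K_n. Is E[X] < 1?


E[X] = C(3, 3) · 4^{1 − 3} = 1 · 4^{−2} = 1/16.
As a reduced fraction: E[X] = 1/16 ≈ 0.06250.
Is E[X] < 1? YES.
Since E[X] < 1, there exists a 4-coloring of K_{3} with no monochromatic K_3; hence R_4(3) > 3.

E[X] = 1/16 ≈ 0.06250; E[X] < 1, so R_4(3) > 3.


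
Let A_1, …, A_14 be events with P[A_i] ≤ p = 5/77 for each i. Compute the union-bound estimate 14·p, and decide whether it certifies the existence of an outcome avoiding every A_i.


Union bound: P[∪_{i=1}^{14} A_i] ≤ Σ_i P[A_i] ≤ 14·p = 14·(5/77) = 10/11.
Numerically: 10/11 ≈ 0.90909.
Is 10/11 < 1? YES.
Since P[∪ A_i] ≤ 10/11 < 1, the complement has P[∩ A_i^c] ≥ 1 − 10/11 = 1/11 > 0, so some outcome avoids every A_i.

14·p = 10/11 ≈ 0.90909; existence CERTIFIED by the union bound.


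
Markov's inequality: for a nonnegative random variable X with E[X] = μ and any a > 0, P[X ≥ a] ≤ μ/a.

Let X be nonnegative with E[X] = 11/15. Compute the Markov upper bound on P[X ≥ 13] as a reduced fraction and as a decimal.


μ = E[X] = 11/15, a = 13.
Markov: P[X ≥ 13] ≤ μ/a = (11/15)/13 = 11/195.
Numerically: ≈ 0.056410.
(Since a = 13 > μ = 0.733333, the bound 11/195 is < 1 and informative.)

P[X ≥ 13] ≤ 11/195 ≈ 0.056410.


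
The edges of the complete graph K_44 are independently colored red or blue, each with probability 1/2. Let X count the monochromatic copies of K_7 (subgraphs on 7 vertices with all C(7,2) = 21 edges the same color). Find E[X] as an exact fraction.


Let X = Σ_S X_S over the C(44, 7) = 38320568 subsets S of size 7, where X_S = 1 if the K_7 on S is monochromatic.
For a fixed S, the K_7 on S has C(7, 2) = 21 edges. P[all 21 edges red] = (1/2)^21, and likewise for blue, so P[monochromatic] = 2·(1/2)^21 = 2^{1 − 21} = 1/1048576.
By linearity: E[X] = C(44, 7) · 2^{1 − 21} = 38320568 · 1/1048576 = 4790071/131072.
Numerically: E[X] ≈ 36.5453.

E[X] = C(44,7)·2^(1−C(7,2)) = 4790071/131072 ≈ 36.5453.


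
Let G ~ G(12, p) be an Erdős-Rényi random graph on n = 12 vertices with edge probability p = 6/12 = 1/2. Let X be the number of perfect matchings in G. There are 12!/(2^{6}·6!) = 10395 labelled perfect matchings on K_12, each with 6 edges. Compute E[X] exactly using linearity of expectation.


K_12 has 12!/(2^{6}·6!) = 10395 labelled perfect matchings.
For each such perfect matching H, let X_H = 1 if all 6 edges of H are present in G. Then P[X_H = 1] = p^{6} = (1/2)^{6} = 1/64.
By linearity: E[X] = Σ_H E[X_H] = 10395 · p^{6} = 10395 · 1/64 = 10395/64.
Numerically: E[X] ≈ 162.422.

E[X] = 10395 · (1/2)^{6} = 10395/64 ≈ 162.422.


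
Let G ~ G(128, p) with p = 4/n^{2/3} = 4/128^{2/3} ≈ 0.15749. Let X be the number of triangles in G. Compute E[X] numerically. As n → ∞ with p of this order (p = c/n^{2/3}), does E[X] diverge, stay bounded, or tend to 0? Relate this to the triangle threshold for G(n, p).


Number of potential triangles: C(128, 3) = 341376.
Each occurs with probability p³ ≈ (0.15749)³ ≈ 3.90625000e-03.
By linearity: E[X] = C(128, 3)·p³ ≈ 341376 · 3.90625000e-03 ≈ 1333.500000.
Since α = 2/3 < 1, p = c/n^{2/3} ≫ 1/n is above the triangle threshold p ~ 1/n. Asymptotically E[X] ~ (c³/6)·n^{3(1−α)} = (4³/6)·n^{1} → ∞; triangles are abundant w.h.p.

E[X] ≈ 1333.500000; in regime p = Θ(1/n^{2/3}) E[X] diverges (above the triangle threshold p ~ 1/n).


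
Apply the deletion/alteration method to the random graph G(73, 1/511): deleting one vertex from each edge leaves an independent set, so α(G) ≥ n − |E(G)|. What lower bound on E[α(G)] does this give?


E[|E(G)|] = C(73, 2)·p = 2628 · (1/511) = 36/7.
E[α(G)] ≥ n − E[|E(G)|] = 73 − 36/7 = 475/7.
Numerically: ≈ 67.8571.
(This is only a lower bound; the true E[α(G)] may be larger.)

E[α(G)] ≥ 475/7 ≈ 67.8571.


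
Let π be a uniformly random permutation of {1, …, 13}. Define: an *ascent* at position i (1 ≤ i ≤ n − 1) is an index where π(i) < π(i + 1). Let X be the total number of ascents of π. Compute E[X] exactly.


Write X = Σ X_I over i = 1, …, 12, with X_I the indicator of one ascent.
There are 12 indicators.
For each fixed i, the pair (π(i), π(i+1)) is a uniformly random ordered pair of distinct values from {1, …, 13}; by symmetry P[π(i) < π(i+1)] = 1/2.
By linearity: E[X] = 12 · (1/2) = (13 − 1) · (1/2) = 6 ≈ 6.00000.

E[X] = 6 = 6.00000.


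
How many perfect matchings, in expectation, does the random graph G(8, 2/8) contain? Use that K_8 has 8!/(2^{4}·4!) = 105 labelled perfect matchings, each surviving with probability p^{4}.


K_8 has 8!/(2^{4}·4!) = 105 labelled perfect matchings.
For each such perfect matching H, let X_H = 1 if all 4 edges of H are present in G. Then P[X_H = 1] = p^{4} = (1/4)^{4} = 1/256.
By linearity of expectation: E[X] = Σ_H E[X_H] = 105 · p^{4} = 105 · 1/256 = 105/256.
Numerically: E[X] ≈ 0.4102.

E[X] = 105 · (1/4)^{4} = 105/256 ≈ 0.4102.


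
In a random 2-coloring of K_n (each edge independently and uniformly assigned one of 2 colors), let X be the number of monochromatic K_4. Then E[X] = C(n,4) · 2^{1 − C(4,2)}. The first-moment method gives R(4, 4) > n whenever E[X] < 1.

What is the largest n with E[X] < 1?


We need C(n, 4) · 2^{1 − 6} < 1, i.e. C(n, 4) < 2^{6 − 1} = 32.
Check values of n near the boundary:
  n = 4: C(4, 4) = 1; 1 < 32? YES
  n = 5: C(5, 4) = 5; 5 < 32? YES
  n = 6: C(6, 4) = 15; 15 < 32? YES
  n = 7: C(7, 4) = 35; 35 < 32? NO
  n = 8: C(8, 4) = 70; 70 < 32? NO
  n = 9: C(9, 4) = 126; 126 < 32? NO
The largest n with C(n, 4) < 32 is n = 6 (where E[X] = 15/32 ≈ 0.468750). Hence R(4, 4) > 6, i.e. R(4, 4) ≥ 7.

Largest n = 6; hence R(4, 4) > 6.


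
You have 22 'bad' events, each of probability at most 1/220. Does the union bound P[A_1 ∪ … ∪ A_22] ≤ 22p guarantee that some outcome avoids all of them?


Union bound: P[∪_{i=1}^{22} A_i] ≤ Σ_i P[A_i] ≤ 22·p = 22·(1/220) = 1/10.
Numerically: 1/10 ≈ 0.10000.
Is 1/10 < 1? YES.
Since P[∪ A_i] ≤ 1/10 < 1, the complement has P[∩ A_i^c] ≥ 1 − 1/10 = 9/10 > 0, so some outcome avoids every A_i.

22·p = 1/10 ≈ 0.10000; existence CERTIFIED by the union bound.


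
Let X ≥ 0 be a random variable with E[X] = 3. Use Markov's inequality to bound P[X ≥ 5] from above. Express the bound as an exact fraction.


μ = E[X] = 3, a = 5.
Markov: P[X ≥ 5] ≤ μ/a = (3)/5 = 3/5.
Numerically: ≈ 0.600000.
(Since a = 5 > μ = 3.000000, the bound 3/5 is < 1 and informative.)

P[X ≥ 5] ≤ 3/5 ≈ 0.600000.


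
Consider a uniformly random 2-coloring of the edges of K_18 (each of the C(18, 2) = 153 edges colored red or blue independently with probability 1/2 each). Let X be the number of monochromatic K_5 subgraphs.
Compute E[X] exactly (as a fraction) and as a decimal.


Let X = Σ_S X_S over the C(18, 5) = 8568 subsets S of size 5, where X_S = 1 if the K_5 on S is monochromatic.
For a fixed S, the K_5 on S has C(5, 2) = 10 edges. P[all 10 edges red] = (1/2)^10, and likewise for blue, so P[monochromatic] = 2·(1/2)^10 = 2^{1 − 10} = 1/512.
By linearity: E[X] = C(18, 5) · 2^{1 − 10} = 8568 · 1/512 = 1071/64.
Numerically: E[X] ≈ 16.73438.

E[X] = C(18,5)·2^(1−C(5,2)) = 1071/64 ≈ 16.73438.


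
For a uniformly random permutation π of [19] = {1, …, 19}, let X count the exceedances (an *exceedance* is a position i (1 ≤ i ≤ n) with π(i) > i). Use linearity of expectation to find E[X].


Write X = Σ_{i=1}^{19} X_i, where X_i = 1_{π(i) > i}.
For each fixed i, π(i) is uniform over {1, …, 19} (marginal of a uniform permutation), so P[π(i) > i] = (n − i)/n. Summing: Σ_{i=1}^{19} (n − i)/n = (0 + 1 + … + 18)/19 = 19(19 − 1)/(2·19) = (19 − 1)/2.
Hence E[X] = Σ_{i=1}^{19} (19 − i)/19 = 9 ≈ 9.0000.

E[X] = 9 = 9.0000.


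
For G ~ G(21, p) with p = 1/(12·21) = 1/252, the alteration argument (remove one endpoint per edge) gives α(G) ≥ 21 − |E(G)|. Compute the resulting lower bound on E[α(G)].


E[|E(G)|] = C(21, 2)·p = 210 · (1/252) = 5/6.
E[α(G)] ≥ n − E[|E(G)|] = 21 − 5/6 = 121/6.
Numerically: ≈ 20.166667.
(This is only a lower bound; the true E[α(G)] may be larger.)

E[α(G)] ≥ 121/6 ≈ 20.166667.


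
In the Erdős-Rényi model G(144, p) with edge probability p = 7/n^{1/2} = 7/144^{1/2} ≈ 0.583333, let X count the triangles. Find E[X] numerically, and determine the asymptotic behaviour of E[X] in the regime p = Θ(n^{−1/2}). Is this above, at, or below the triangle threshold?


Number of potential triangles: C(144, 3) = 487344.
Each occurs with probability p³ ≈ (0.583333)³ ≈ 1.98495370e-01.
By linearity: E[X] = C(144, 3)·p³ ≈ 487344 · 1.98495370e-01 ≈ 96735.527778.
Since α = 1/2 < 1, p = c/n^{1/2} ≫ 1/n is above the triangle threshold p ~ 1/n. Asymptotically E[X] ~ (c³/6)·n^{3(1−α)} = (7³/6)·n^{1.5} → ∞; triangles are abundant w.h.p.

E[X] ≈ 96735.527778; in regime p = Θ(1/n^{1/2}) E[X] diverges (above the triangle threshold p ~ 1/n).


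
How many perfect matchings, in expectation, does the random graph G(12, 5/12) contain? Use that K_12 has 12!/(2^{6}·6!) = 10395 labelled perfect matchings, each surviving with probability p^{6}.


K_12 has 12!/(2^{6}·6!) = 10395 labelled perfect matchings.
For each such perfect matching H, let X_H = 1 if all 6 edges of H are present in G. Then P[X_H = 1] = p^{6} = (5/12)^{6} = 15625/2985984.
Summing the indicators: E[X] = Σ_H E[X_H] = 10395 · p^{6} = 10395 · 15625/2985984 = 6015625/110592.
Numerically: E[X] ≈ 54.3948.

E[X] = 10395 · (5/12)^{6} = 6015625/110592 ≈ 54.3948.


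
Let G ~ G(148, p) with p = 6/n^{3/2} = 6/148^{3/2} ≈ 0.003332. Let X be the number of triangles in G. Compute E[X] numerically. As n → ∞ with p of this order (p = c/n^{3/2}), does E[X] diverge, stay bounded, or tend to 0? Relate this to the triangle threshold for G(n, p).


Number of potential triangles: C(148, 3) = 529396.
Each occurs with probability p³ ≈ (0.003332)³ ≈ 3.700633e-08.
By linearity: E[X] = C(148, 3)·p³ ≈ 529396 · 3.700633e-08 ≈ 0.0196.
Since α = 3/2 > 1, p = c/n^{3/2} = o(1/n) is below the triangle threshold p ~ 1/n. Asymptotically E[X] ~ (c³/6)·n^{3(1−α)} = (6³/6)·n^{-1.5} → 0, so by Markov's inequality G has no triangles w.h.p.

E[X] ≈ 0.0196; in regime p = Θ(1/n^{3/2}) E[X] tends to 0 (below the triangle threshold p ~ 1/n).


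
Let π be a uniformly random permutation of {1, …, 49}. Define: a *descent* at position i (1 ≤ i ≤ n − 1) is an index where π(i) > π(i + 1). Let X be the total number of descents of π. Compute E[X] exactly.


Write X = Σ X_I over i = 1, …, 48, with X_I the indicator of one descent.
There are 48 indicators.
For each fixed i, the pair (π(i), π(i+1)) is a uniformly random ordered pair of distinct values from {1, …, 49}; by symmetry P[π(i) > π(i+1)] = 1/2.
By linearity: E[X] = 48 · (1/2) = (49 − 1) · (1/2) = 24 ≈ 24.0000.

E[X] = 24 = 24.0000.


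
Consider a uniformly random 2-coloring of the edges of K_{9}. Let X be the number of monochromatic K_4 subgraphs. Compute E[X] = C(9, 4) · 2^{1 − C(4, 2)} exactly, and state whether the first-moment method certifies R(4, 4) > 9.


E[X] = C(9, 4) · 2^{1 − 6} = 126 · 2^{−5} = 126/32.
As a reduced fraction: E[X] = 63/16 ≈ 3.9375000.
Is E[X] < 1? NO.
Since E[X] ≥ 1, the first-moment bound is inconclusive at n = 9; it does NOT by itself certify R(4, 4) > 9.

E[X] = 63/16 ≈ 3.9375000; E[X] ≥ 1; first-moment method inconclusive here.


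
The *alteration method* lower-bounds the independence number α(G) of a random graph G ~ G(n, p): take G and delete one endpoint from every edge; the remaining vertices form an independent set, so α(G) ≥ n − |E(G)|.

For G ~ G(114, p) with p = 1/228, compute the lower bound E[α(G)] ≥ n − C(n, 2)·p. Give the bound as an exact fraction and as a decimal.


E[|E(G)|] = C(114, 2)·p = 6441 · (1/228) = 113/4.
E[α(G)] ≥ n − E[|E(G)|] = 114 − 113/4 = 343/4.
Numerically: ≈ 85.750.
(This is only a lower bound; the true E[α(G)] may be larger.)

E[α(G)] ≥ 343/4 ≈ 85.750.


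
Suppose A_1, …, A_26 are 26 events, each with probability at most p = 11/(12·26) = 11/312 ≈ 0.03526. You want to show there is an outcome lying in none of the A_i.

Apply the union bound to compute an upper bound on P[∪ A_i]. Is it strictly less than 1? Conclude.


Union bound: P[∪_{i=1}^{26} A_i] ≤ Σ_i P[A_i] ≤ 26·p = 26·(11/312) = 11/12.
Numerically: 11/12 ≈ 0.91667.
Is 11/12 < 1? YES.
Since P[∪ A_i] ≤ 11/12 < 1, the complement has P[∩ A_i^c] ≥ 1 − 11/12 = 1/12 > 0, so some outcome avoids every A_i.

26·p = 11/12 ≈ 0.91667; existence CERTIFIED by the union bound.


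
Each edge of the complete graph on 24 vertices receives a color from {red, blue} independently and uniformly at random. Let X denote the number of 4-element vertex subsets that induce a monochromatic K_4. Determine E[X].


Let X = Σ_S X_S over the C(24, 4) = 10626 subsets S of size 4, where X_S = 1 if the K_4 on S is monochromatic.
For a fixed S, the K_4 on S has C(4, 2) = 6 edges. P[all 6 edges red] = (1/2)^6, and likewise for blue, so P[monochromatic] = 2·(1/2)^6 = 2^{1 − 6} = 1/32.
Summing: E[X] = C(24, 4) · 2^{1 − 6} = 10626 · 1/32 = 5313/16.
Numerically: E[X] ≈ 332.062500.

E[X] = C(24,4)·2^(1−C(4,2)) = 5313/16 ≈ 332.062500.


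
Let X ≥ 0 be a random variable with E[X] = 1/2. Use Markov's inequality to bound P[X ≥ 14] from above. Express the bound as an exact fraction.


μ = E[X] = 1/2, a = 14.
Markov: P[X ≥ 14] ≤ μ/a = (1/2)/14 = 1/28.
Numerically: ≈ 0.0357.
(Since a = 14 > μ = 0.5000, the bound 1/28 is < 1 and informative.)

P[X ≥ 14] ≤ 1/28 ≈ 0.0357.


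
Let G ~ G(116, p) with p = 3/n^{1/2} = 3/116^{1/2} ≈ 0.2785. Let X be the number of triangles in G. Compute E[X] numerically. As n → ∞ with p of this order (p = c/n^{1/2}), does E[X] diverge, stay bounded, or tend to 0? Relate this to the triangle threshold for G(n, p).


Number of potential triangles: C(116, 3) = 253460.
Each occurs with probability p³ ≈ (0.2785)³ ≈ 2.161110e-02.
By linearity: E[X] = C(116, 3)·p³ ≈ 253460 · 2.161110e-02 ≈ 5477.5482.
Since α = 1/2 < 1, p = c/n^{1/2} ≫ 1/n is above the triangle threshold p ~ 1/n. Asymptotically E[X] ~ (c³/6)·n^{3(1−α)} = (3³/6)·n^{1.5} → ∞; triangles are abundant w.h.p.

E[X] ≈ 5477.5482; in regime p = Θ(1/n^{1/2}) E[X] diverges (above the triangle threshold p ~ 1/n).


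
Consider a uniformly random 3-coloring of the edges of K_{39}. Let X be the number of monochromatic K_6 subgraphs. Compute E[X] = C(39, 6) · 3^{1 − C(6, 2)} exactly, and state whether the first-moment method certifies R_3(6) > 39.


E[X] = C(39, 6) · 3^{1 − 15} = 3262623 · 3^{−14} = 3262623/4782969.
As a reduced fraction: E[X] = 1087541/1594323 ≈ 0.682.
Is E[X] < 1? YES.
Since E[X] < 1, there exists a 3-coloring of K_{39} with no monochromatic K_6; hence R_3(6) > 39.

E[X] = 1087541/1594323 ≈ 0.682; E[X] < 1, so R_3(6) > 39.


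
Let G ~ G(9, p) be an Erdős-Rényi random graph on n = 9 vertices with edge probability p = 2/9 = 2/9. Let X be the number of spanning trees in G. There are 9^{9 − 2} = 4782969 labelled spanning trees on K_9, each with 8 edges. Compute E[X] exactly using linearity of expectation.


K_9 has 9^{9 − 2} = 4782969 labelled spanning trees.
For each such spanning tree H, let X_H = 1 if all 8 edges of H are present in G. Then P[X_H = 1] = p^{8} = (2/9)^{8} = 256/43046721.
By linearity of expectation: E[X] = Σ_H E[X_H] = 4782969 · p^{8} = 4782969 · 256/43046721 = 256/9.
Numerically: E[X] ≈ 28.4.

E[X] = 4782969 · (2/9)^{8} = 256/9 ≈ 28.4.


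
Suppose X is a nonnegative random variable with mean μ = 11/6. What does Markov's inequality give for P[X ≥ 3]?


μ = E[X] = 11/6, a = 3.
Markov: P[X ≥ 3] ≤ μ/a = (11/6)/3 = 11/18.
Numerically: ≈ 0.611111.
(Since a = 3 > μ = 1.833333, the bound 11/18 is < 1 and informative.)

P[X ≥ 3] ≤ 11/18 ≈ 0.611111.


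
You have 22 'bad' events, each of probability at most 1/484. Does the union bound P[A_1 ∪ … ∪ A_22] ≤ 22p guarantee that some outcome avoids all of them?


Union bound: P[∪_{i=1}^{22} A_i] ≤ Σ_i P[A_i] ≤ 22·p = 22·(1/484) = 1/22.
Numerically: 1/22 ≈ 0.04545.
Is 1/22 < 1? YES.
Since P[∪ A_i] ≤ 1/22 < 1, the complement has P[∩ A_i^c] ≥ 1 − 1/22 = 21/22 > 0, so some outcome avoids every A_i.

22·p = 1/22 ≈ 0.04545; existence CERTIFIED by the union bound.


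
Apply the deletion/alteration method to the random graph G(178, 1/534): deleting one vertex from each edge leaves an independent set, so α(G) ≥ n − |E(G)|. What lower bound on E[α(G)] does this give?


E[|E(G)|] = C(178, 2)·p = 15753 · (1/534) = 59/2.
E[α(G)] ≥ n − E[|E(G)|] = 178 − 59/2 = 297/2.
Numerically: ≈ 148.500000.
(This is only a lower bound; the true E[α(G)] may be larger.)

E[α(G)] ≥ 297/2 ≈ 148.500000.


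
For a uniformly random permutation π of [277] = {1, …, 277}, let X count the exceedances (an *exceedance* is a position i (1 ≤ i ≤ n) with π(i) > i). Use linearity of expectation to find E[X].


Write X = Σ_{i=1}^{277} X_i, where X_i = 1_{π(i) > i}.
For each fixed i, π(i) is uniform over {1, …, 277} (marginal of a uniform permutation), so P[π(i) > i] = (n − i)/n. Summing: Σ_{i=1}^{277} (n − i)/n = (0 + 1 + … + 276)/277 = 277(277 − 1)/(2·277) = (277 − 1)/2.
Hence E[X] = Σ_{i=1}^{277} (277 − i)/277 = 138 ≈ 138.00000.

E[X] = 138 = 138.00000.


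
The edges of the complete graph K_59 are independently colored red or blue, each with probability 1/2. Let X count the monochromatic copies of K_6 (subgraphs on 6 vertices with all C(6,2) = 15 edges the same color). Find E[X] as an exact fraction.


Let X = Σ_S X_S over the C(59, 6) = 45057474 subsets S of size 6, where X_S = 1 if the K_6 on S is monochromatic.
For a fixed S, the K_6 on S has C(6, 2) = 15 edges. P[all 15 edges red] = (1/2)^15, and likewise for blue, so P[monochromatic] = 2·(1/2)^15 = 2^{1 − 15} = 1/16384.
By linearity: E[X] = C(59, 6) · 2^{1 − 15} = 45057474 · 1/16384 = 22528737/8192.
Numerically: E[X] ≈ 2750.0900.

E[X] = C(59,6)·2^(1−C(6,2)) = 22528737/8192 ≈ 2750.0900.


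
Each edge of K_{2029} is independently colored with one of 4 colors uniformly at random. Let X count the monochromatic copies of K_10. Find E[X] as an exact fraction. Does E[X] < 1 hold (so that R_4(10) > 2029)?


E[X] = C(2029, 10) · 4^{1 − 45} = 318720800295355682059574310 · 4^{−44} = 318720800295355682059574310/309485009821345068724781056.
As a reduced fraction: E[X] = 159360400147677841029787155/154742504910672534362390528 ≈ 1.030.
Is E[X] < 1? NO.
Since E[X] ≥ 1, the first-moment bound is inconclusive at n = 2029; it does NOT by itself certify R_4(10) > 2029.

E[X] = 159360400147677841029787155/154742504910672534362390528 ≈ 1.030; E[X] ≥ 1; first-moment method inconclusive here.


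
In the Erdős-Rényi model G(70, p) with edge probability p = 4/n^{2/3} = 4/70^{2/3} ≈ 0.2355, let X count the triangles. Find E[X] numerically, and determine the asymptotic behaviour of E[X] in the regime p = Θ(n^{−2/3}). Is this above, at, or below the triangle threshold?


Number of potential triangles: C(70, 3) = 54740.
Each occurs with probability p³ ≈ (0.2355)³ ≈ 1.3061224e-02.
By linearity: E[X] = C(70, 3)·p³ ≈ 54740 · 1.3061224e-02 ≈ 714.97143.
Since α = 2/3 < 1, p = c/n^{2/3} ≫ 1/n is above the triangle threshold p ~ 1/n. Asymptotically E[X] ~ (c³/6)·n^{3(1−α)} = (4³/6)·n^{1} → ∞; triangles are abundant w.h.p.

E[X] ≈ 714.97143; in regime p = Θ(1/n^{2/3}) E[X] diverges (above the triangle threshold p ~ 1/n).


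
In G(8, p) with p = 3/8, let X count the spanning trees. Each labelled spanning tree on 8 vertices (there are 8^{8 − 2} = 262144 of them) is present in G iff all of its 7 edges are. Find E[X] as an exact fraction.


K_8 has 8^{8 − 2} = 262144 labelled spanning trees.
For each such spanning tree H, let X_H = 1 if all 7 edges of H are present in G. Then P[X_H = 1] = p^{7} = (3/8)^{7} = 2187/2097152.
By linearity: E[X] = Σ_H E[X_H] = 262144 · p^{7} = 262144 · 2187/2097152 = 2187/8.
Numerically: E[X] ≈ 273.

E[X] = 262144 · (3/8)^{7} = 2187/8 ≈ 273.


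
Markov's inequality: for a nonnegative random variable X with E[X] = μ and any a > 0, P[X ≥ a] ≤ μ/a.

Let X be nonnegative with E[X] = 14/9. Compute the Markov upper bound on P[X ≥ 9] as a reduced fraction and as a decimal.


μ = E[X] = 14/9, a = 9.
Markov: P[X ≥ 9] ≤ μ/a = (14/9)/9 = 14/81.
Numerically: ≈ 0.172840.
(Since a = 9 > μ = 1.555556, the bound 14/81 is < 1 and informative.)

P[X ≥ 9] ≤ 14/81 ≈ 0.172840.


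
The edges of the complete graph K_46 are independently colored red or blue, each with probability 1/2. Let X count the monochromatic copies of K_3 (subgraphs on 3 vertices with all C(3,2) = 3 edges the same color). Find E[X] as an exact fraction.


Let X = Σ_S X_S over the C(46, 3) = 15180 subsets S of size 3, where X_S = 1 if the K_3 on S is monochromatic.
For a fixed S, the K_3 on S has C(3, 2) = 3 edges. P[all 3 edges red] = (1/2)^3, and likewise for blue, so P[monochromatic] = 2·(1/2)^3 = 2^{1 − 3} = 1/4.
By linearity: E[X] = C(46, 3) · 2^{1 − 3} = 15180 · 1/4 = 3795.
Numerically: E[X] ≈ 3795.0000.

E[X] = C(46,3)·2^(1−C(3,2)) = 3795 ≈ 3795.0000.


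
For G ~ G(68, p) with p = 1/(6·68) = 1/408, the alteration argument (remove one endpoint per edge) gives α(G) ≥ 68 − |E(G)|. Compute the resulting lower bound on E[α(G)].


E[|E(G)|] = C(68, 2)·p = 2278 · (1/408) = 67/12.
E[α(G)] ≥ n − E[|E(G)|] = 68 − 67/12 = 749/12.
Numerically: ≈ 62.416667.
(This is only a lower bound; the true E[α(G)] may be larger.)

E[α(G)] ≥ 749/12 ≈ 62.416667.


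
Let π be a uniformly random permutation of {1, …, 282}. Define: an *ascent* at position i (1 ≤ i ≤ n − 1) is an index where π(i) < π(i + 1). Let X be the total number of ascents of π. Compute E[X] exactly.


Write X = Σ X_I over i = 1, …, 281, with X_I the indicator of one ascent.
There are 281 indicators.
For each fixed i, the pair (π(i), π(i+1)) is a uniformly random ordered pair of distinct values from {1, …, 282}; by symmetry P[π(i) < π(i+1)] = 1/2.
By linearity: E[X] = 281 · (1/2) = (282 − 1) · (1/2) = 281/2 ≈ 140.5000.

E[X] = 281/2 = 140.5000.


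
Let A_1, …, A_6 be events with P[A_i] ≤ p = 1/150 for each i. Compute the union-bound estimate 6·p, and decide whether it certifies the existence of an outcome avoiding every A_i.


Union bound: P[∪_{i=1}^{6} A_i] ≤ Σ_i P[A_i] ≤ 6·p = 6·(1/150) = 1/25.
Numerically: 1/25 ≈ 0.0400.
Is 1/25 < 1? YES.
Since P[∪ A_i] ≤ 1/25 < 1, the complement has P[∩ A_i^c] ≥ 1 − 1/25 = 24/25 > 0, so some outcome avoids every A_i.

6·p = 1/25 ≈ 0.0400; existence CERTIFIED by the union bound.


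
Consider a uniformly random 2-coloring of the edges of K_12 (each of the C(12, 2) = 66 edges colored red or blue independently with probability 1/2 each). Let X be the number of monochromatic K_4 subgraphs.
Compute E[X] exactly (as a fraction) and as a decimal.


Let X = Σ_S X_S over the C(12, 4) = 495 subsets S of size 4, where X_S = 1 if the K_4 on S is monochromatic.
For a fixed S, the K_4 on S has C(4, 2) = 6 edges. P[all 6 edges red] = (1/2)^6, and likewise for blue, so P[monochromatic] = 2·(1/2)^6 = 2^{1 − 6} = 1/32.
Summing: E[X] = C(12, 4) · 2^{1 − 6} = 495 · 1/32 = 495/32.
Numerically: E[X] ≈ 15.468750.

E[X] = C(12,4)·2^(1−C(4,2)) = 495/32 ≈ 15.468750.


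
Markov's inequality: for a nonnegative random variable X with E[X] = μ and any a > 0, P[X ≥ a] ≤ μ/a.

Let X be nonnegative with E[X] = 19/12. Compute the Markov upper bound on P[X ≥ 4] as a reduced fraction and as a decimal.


μ = E[X] = 19/12, a = 4.
Markov: P[X ≥ 4] ≤ μ/a = (19/12)/4 = 19/48.
Numerically: ≈ 0.3958.
(Since a = 4 > μ = 1.5833, the bound 19/48 is < 1 and informative.)

P[X ≥ 4] ≤ 19/48 ≈ 0.3958.


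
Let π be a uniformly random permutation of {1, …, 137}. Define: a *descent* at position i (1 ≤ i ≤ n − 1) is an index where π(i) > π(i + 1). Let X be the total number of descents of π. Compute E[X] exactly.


Write X = Σ X_I over i = 1, …, 136, with X_I the indicator of one descent.
There are 136 indicators.
For each fixed i, the pair (π(i), π(i+1)) is a uniformly random ordered pair of distinct values from {1, …, 137}; by symmetry P[π(i) > π(i+1)] = 1/2.
By linearity: E[X] = 136 · (1/2) = (137 − 1) · (1/2) = 68 ≈ 68.000000.

E[X] = 68 = 68.000000.


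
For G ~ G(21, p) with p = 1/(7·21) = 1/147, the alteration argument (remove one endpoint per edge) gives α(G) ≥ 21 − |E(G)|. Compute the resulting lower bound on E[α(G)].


E[|E(G)|] = C(21, 2)·p = 210 · (1/147) = 10/7.
E[α(G)] ≥ n − E[|E(G)|] = 21 − 10/7 = 137/7.
Numerically: ≈ 19.5714.
(This is only a lower bound; the true E[α(G)] may be larger.)

E[α(G)] ≥ 137/7 ≈ 19.5714.


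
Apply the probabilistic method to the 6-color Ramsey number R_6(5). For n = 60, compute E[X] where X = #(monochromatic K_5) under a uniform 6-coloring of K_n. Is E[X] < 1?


E[X] = C(60, 5) · 6^{1 − 10} = 5461512 · 6^{−9} = 5461512/10077696.
As a reduced fraction: E[X] = 227563/419904 ≈ 0.5419405.
Is E[X] < 1? YES.
Since E[X] < 1, there exists a 6-coloring of K_{60} with no monochromatic K_5; hence R_6(5) > 60.

E[X] = 227563/419904 ≈ 0.5419405; E[X] < 1, so R_6(5) > 60.


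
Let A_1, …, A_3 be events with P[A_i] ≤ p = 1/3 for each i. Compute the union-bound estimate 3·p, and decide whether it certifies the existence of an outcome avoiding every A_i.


Union bound: P[∪_{i=1}^{3} A_i] ≤ Σ_i P[A_i] ≤ 3·p = 3·(1/3) = 1.
Numerically: 1 ≈ 1.00000.
Is 1 < 1? NO.
Since the bound 1 is ≥ 1, the union bound is uninformative here; it does NOT by itself certify existence.

3·p = 1 ≈ 1.00000; existence NOT certified by the union bound.


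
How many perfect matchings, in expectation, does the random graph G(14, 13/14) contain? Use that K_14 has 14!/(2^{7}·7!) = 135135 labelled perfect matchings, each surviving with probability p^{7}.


K_14 has 14!/(2^{7}·7!) = 135135 labelled perfect matchings.
For each such perfect matching H, let X_H = 1 if all 7 edges of H are present in G. Then P[X_H = 1] = p^{7} = (13/14)^{7} = 62748517/105413504.
By linearity: E[X] = Σ_H E[X_H] = 135135 · p^{7} = 135135 · 62748517/105413504 = 1211360120685/15059072.
Numerically: E[X] ≈ 8.04e+04.

E[X] = 135135 · (13/14)^{7} = 1211360120685/15059072 ≈ 8.04e+04.


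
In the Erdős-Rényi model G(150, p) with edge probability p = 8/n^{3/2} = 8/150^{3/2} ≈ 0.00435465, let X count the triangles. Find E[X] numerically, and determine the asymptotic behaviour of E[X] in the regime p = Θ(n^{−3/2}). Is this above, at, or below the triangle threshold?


Number of potential triangles: C(150, 3) = 551300.
Each occurs with probability p³ ≈ (0.00435465)³ ≈ 8.25770369e-08.
By linearity: E[X] = C(150, 3)·p³ ≈ 551300 · 8.25770369e-08 ≈ 0.045525.
Since α = 3/2 > 1, p = c/n^{3/2} = o(1/n) is below the triangle threshold p ~ 1/n. Asymptotically E[X] ~ (c³/6)·n^{3(1−α)} = (8³/6)·n^{-1.5} → 0, so by Markov's inequality G has no triangles w.h.p.

E[X] ≈ 0.045525; in regime p = Θ(1/n^{3/2}) E[X] tends to 0 (below the triangle threshold p ~ 1/n).


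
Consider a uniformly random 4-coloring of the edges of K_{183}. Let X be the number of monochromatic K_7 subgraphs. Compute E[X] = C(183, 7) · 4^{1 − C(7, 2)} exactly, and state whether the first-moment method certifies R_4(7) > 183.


E[X] = C(183, 7) · 4^{1 − 21} = 1214197462413 · 4^{−20} = 1214197462413/1099511627776.
As a reduced fraction: E[X] = 1214197462413/1099511627776 ≈ 1.1043.
Is E[X] < 1? NO.
Since E[X] ≥ 1, the first-moment bound is inconclusive at n = 183; it does NOT by itself certify R_4(7) > 183.

E[X] = 1214197462413/1099511627776 ≈ 1.1043; E[X] ≥ 1; first-moment method inconclusive here.


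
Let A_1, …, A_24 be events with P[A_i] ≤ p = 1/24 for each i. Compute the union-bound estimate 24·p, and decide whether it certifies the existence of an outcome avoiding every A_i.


Union bound: P[∪_{i=1}^{24} A_i] ≤ Σ_i P[A_i] ≤ 24·p = 24·(1/24) = 1.
Numerically: 1 ≈ 1.000000.
Is 1 < 1? NO.
Since the bound 1 is ≥ 1, the union bound is uninformative here; it does NOT by itself certify existence.

24·p = 1 ≈ 1.000000; existence NOT certified by the union bound.


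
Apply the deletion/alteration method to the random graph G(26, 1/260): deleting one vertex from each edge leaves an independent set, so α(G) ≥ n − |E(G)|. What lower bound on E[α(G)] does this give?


E[|E(G)|] = C(26, 2)·p = 325 · (1/260) = 5/4.
E[α(G)] ≥ n − E[|E(G)|] = 26 − 5/4 = 99/4.
Numerically: ≈ 24.7500.
(This is only a lower bound; the true E[α(G)] may be larger.)

E[α(G)] ≥ 99/4 ≈ 24.7500.


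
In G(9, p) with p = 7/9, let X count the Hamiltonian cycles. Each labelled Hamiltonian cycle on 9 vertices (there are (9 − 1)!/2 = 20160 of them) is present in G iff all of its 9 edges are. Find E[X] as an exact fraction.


K_9 has (9 − 1)!/2 = 20160 labelled Hamiltonian cycles.
For each such Hamiltonian cycle H, let X_H = 1 if all 9 edges of H are present in G. Then P[X_H = 1] = p^{9} = (7/9)^{9} = 40353607/387420489.
By linearity: E[X] = Σ_H E[X_H] = 20160 · p^{9} = 20160 · 40353607/387420489 = 90392079680/43046721.
Numerically: E[X] ≈ 2100.

E[X] = 20160 · (7/9)^{9} = 90392079680/43046721 ≈ 2100.


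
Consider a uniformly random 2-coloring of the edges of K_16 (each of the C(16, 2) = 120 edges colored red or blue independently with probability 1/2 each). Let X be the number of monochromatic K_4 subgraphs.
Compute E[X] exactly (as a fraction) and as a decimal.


Let X = Σ_S X_S over the C(16, 4) = 1820 subsets S of size 4, where X_S = 1 if the K_4 on S is monochromatic.
For a fixed S, the K_4 on S has C(4, 2) = 6 edges. P[all 6 edges red] = (1/2)^6, and likewise for blue, so P[monochromatic] = 2·(1/2)^6 = 2^{1 − 6} = 1/32.
By linearity of expectation: E[X] = C(16, 4) · 2^{1 − 6} = 1820 · 1/32 = 455/8.
Numerically: E[X] ≈ 56.875000.

E[X] = C(16,4)·2^(1−C(4,2)) = 455/8 ≈ 56.875000.
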